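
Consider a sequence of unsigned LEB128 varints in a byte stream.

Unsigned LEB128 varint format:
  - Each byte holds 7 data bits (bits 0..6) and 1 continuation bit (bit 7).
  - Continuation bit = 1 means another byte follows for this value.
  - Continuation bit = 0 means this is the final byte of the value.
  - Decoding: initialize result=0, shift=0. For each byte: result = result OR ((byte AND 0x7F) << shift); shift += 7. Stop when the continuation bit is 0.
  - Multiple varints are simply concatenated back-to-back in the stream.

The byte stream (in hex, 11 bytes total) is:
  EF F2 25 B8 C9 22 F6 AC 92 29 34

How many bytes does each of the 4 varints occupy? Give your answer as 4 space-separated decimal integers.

  byte[0]=0xEF cont=1 payload=0x6F=111: acc |= 111<<0 -> acc=111 shift=7
  byte[1]=0xF2 cont=1 payload=0x72=114: acc |= 114<<7 -> acc=14703 shift=14
  byte[2]=0x25 cont=0 payload=0x25=37: acc |= 37<<14 -> acc=620911 shift=21 [end]
Varint 1: bytes[0:3] = EF F2 25 -> value 620911 (3 byte(s))
  byte[3]=0xB8 cont=1 payload=0x38=56: acc |= 56<<0 -> acc=56 shift=7
  byte[4]=0xC9 cont=1 payload=0x49=73: acc |= 73<<7 -> acc=9400 shift=14
  byte[5]=0x22 cont=0 payload=0x22=34: acc |= 34<<14 -> acc=566456 shift=21 [end]
Varint 2: bytes[3:6] = B8 C9 22 -> value 566456 (3 byte(s))
  byte[6]=0xF6 cont=1 payload=0x76=118: acc |= 118<<0 -> acc=118 shift=7
  byte[7]=0xAC cont=1 payload=0x2C=44: acc |= 44<<7 -> acc=5750 shift=14
  byte[8]=0x92 cont=1 payload=0x12=18: acc |= 18<<14 -> acc=300662 shift=21
  byte[9]=0x29 cont=0 payload=0x29=41: acc |= 41<<21 -> acc=86283894 shift=28 [end]
Varint 3: bytes[6:10] = F6 AC 92 29 -> value 86283894 (4 byte(s))
  byte[10]=0x34 cont=0 payload=0x34=52: acc |= 52<<0 -> acc=52 shift=7 [end]
Varint 4: bytes[10:11] = 34 -> value 52 (1 byte(s))

Answer: 3 3 4 1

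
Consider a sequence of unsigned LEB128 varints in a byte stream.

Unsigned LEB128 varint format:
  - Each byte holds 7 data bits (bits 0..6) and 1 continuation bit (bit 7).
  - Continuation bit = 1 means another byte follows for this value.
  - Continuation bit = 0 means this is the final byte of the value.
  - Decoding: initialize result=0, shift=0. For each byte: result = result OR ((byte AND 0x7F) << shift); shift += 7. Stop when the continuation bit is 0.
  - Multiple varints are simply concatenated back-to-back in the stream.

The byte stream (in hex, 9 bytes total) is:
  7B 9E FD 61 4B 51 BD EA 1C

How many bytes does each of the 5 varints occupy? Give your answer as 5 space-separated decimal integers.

  byte[0]=0x7B cont=0 payload=0x7B=123: acc |= 123<<0 -> acc=123 shift=7 [end]
Varint 1: bytes[0:1] = 7B -> value 123 (1 byte(s))
  byte[1]=0x9E cont=1 payload=0x1E=30: acc |= 30<<0 -> acc=30 shift=7
  byte[2]=0xFD cont=1 payload=0x7D=125: acc |= 125<<7 -> acc=16030 shift=14
  byte[3]=0x61 cont=0 payload=0x61=97: acc |= 97<<14 -> acc=1605278 shift=21 [end]
Varint 2: bytes[1:4] = 9E FD 61 -> value 1605278 (3 byte(s))
  byte[4]=0x4B cont=0 payload=0x4B=75: acc |= 75<<0 -> acc=75 shift=7 [end]
Varint 3: bytes[4:5] = 4B -> value 75 (1 byte(s))
  byte[5]=0x51 cont=0 payload=0x51=81: acc |= 81<<0 -> acc=81 shift=7 [end]
Varint 4: bytes[5:6] = 51 -> value 81 (1 byte(s))
  byte[6]=0xBD cont=1 payload=0x3D=61: acc |= 61<<0 -> acc=61 shift=7
  byte[7]=0xEA cont=1 payload=0x6A=106: acc |= 106<<7 -> acc=13629 shift=14
  byte[8]=0x1C cont=0 payload=0x1C=28: acc |= 28<<14 -> acc=472381 shift=21 [end]
Varint 5: bytes[6:9] = BD EA 1C -> value 472381 (3 byte(s))

Answer: 1 3 1 1 3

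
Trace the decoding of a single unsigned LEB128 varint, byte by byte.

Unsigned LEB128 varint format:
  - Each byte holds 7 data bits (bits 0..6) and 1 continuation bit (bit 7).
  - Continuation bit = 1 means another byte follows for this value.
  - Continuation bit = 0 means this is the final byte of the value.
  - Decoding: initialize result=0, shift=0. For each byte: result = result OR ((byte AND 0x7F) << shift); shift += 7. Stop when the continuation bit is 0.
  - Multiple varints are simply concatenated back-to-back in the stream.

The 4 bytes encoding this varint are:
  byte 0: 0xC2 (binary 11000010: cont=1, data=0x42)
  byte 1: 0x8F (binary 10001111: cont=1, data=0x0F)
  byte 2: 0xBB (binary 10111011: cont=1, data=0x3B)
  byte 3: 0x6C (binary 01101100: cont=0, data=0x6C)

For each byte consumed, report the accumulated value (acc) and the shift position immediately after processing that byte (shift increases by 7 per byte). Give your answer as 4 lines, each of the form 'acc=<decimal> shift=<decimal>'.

Answer: acc=66 shift=7
acc=1986 shift=14
acc=968642 shift=21
acc=227461058 shift=28

Derivation:
byte 0=0xC2: payload=0x42=66, contrib = 66<<0 = 66; acc -> 66, shift -> 7
byte 1=0x8F: payload=0x0F=15, contrib = 15<<7 = 1920; acc -> 1986, shift -> 14
byte 2=0xBB: payload=0x3B=59, contrib = 59<<14 = 966656; acc -> 968642, shift -> 21
byte 3=0x6C: payload=0x6C=108, contrib = 108<<21 = 226492416; acc -> 227461058, shift -> 28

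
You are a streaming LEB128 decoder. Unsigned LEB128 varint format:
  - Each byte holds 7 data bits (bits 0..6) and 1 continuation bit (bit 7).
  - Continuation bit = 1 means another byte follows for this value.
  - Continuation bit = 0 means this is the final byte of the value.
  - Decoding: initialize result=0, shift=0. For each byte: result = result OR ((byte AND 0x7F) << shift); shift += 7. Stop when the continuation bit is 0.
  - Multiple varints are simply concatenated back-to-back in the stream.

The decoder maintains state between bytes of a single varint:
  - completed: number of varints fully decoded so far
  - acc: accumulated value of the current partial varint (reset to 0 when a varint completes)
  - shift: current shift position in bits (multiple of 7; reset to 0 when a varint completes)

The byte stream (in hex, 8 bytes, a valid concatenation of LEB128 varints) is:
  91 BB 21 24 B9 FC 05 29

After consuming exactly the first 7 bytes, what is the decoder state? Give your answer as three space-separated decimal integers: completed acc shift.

Answer: 3 0 0

Derivation:
byte[0]=0x91 cont=1 payload=0x11: acc |= 17<<0 -> completed=0 acc=17 shift=7
byte[1]=0xBB cont=1 payload=0x3B: acc |= 59<<7 -> completed=0 acc=7569 shift=14
byte[2]=0x21 cont=0 payload=0x21: varint #1 complete (value=548241); reset -> completed=1 acc=0 shift=0
byte[3]=0x24 cont=0 payload=0x24: varint #2 complete (value=36); reset -> completed=2 acc=0 shift=0
byte[4]=0xB9 cont=1 payload=0x39: acc |= 57<<0 -> completed=2 acc=57 shift=7
byte[5]=0xFC cont=1 payload=0x7C: acc |= 124<<7 -> completed=2 acc=15929 shift=14
byte[6]=0x05 cont=0 payload=0x05: varint #3 complete (value=97849); reset -> completed=3 acc=0 shift=0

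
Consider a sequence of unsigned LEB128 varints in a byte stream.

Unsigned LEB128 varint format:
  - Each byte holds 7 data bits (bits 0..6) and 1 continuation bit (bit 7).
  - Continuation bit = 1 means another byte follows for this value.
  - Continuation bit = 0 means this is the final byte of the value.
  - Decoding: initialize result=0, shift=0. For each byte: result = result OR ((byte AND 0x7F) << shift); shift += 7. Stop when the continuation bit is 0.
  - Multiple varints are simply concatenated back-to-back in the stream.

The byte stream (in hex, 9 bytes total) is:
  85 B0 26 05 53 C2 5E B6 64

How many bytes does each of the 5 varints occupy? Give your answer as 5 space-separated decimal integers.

  byte[0]=0x85 cont=1 payload=0x05=5: acc |= 5<<0 -> acc=5 shift=7
  byte[1]=0xB0 cont=1 payload=0x30=48: acc |= 48<<7 -> acc=6149 shift=14
  byte[2]=0x26 cont=0 payload=0x26=38: acc |= 38<<14 -> acc=628741 shift=21 [end]
Varint 1: bytes[0:3] = 85 B0 26 -> value 628741 (3 byte(s))
  byte[3]=0x05 cont=0 payload=0x05=5: acc |= 5<<0 -> acc=5 shift=7 [end]
Varint 2: bytes[3:4] = 05 -> value 5 (1 byte(s))
  byte[4]=0x53 cont=0 payload=0x53=83: acc |= 83<<0 -> acc=83 shift=7 [end]
Varint 3: bytes[4:5] = 53 -> value 83 (1 byte(s))
  byte[5]=0xC2 cont=1 payload=0x42=66: acc |= 66<<0 -> acc=66 shift=7
  byte[6]=0x5E cont=0 payload=0x5E=94: acc |= 94<<7 -> acc=12098 shift=14 [end]
Varint 4: bytes[5:7] = C2 5E -> value 12098 (2 byte(s))
  byte[7]=0xB6 cont=1 payload=0x36=54: acc |= 54<<0 -> acc=54 shift=7
  byte[8]=0x64 cont=0 payload=0x64=100: acc |= 100<<7 -> acc=12854 shift=14 [end]
Varint 5: bytes[7:9] = B6 64 -> value 12854 (2 byte(s))

Answer: 3 1 1 2 2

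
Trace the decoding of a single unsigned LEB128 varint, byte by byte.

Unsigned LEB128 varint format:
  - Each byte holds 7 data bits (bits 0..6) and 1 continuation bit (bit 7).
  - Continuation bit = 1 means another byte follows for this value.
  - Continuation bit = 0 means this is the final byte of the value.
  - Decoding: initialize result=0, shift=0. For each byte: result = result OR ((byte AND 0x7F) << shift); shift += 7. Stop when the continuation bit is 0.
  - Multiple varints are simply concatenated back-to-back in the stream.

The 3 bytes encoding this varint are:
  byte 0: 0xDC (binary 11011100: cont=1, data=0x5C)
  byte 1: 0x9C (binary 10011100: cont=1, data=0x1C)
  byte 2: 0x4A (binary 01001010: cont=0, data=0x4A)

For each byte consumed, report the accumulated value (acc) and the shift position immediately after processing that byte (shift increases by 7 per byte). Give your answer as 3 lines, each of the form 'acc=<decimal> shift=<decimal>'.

Answer: acc=92 shift=7
acc=3676 shift=14
acc=1216092 shift=21

Derivation:
byte 0=0xDC: payload=0x5C=92, contrib = 92<<0 = 92; acc -> 92, shift -> 7
byte 1=0x9C: payload=0x1C=28, contrib = 28<<7 = 3584; acc -> 3676, shift -> 14
byte 2=0x4A: payload=0x4A=74, contrib = 74<<14 = 1212416; acc -> 1216092, shift -> 21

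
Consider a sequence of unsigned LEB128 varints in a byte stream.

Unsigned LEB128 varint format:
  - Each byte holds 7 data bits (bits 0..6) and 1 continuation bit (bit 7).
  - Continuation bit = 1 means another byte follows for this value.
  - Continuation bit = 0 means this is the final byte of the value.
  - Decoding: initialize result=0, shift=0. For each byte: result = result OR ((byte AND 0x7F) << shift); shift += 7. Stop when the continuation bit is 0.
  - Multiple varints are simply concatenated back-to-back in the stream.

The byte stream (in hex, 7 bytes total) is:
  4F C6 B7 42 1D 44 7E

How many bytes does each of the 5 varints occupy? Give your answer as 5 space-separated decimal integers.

  byte[0]=0x4F cont=0 payload=0x4F=79: acc |= 79<<0 -> acc=79 shift=7 [end]
Varint 1: bytes[0:1] = 4F -> value 79 (1 byte(s))
  byte[1]=0xC6 cont=1 payload=0x46=70: acc |= 70<<0 -> acc=70 shift=7
  byte[2]=0xB7 cont=1 payload=0x37=55: acc |= 55<<7 -> acc=7110 shift=14
  byte[3]=0x42 cont=0 payload=0x42=66: acc |= 66<<14 -> acc=1088454 shift=21 [end]
Varint 2: bytes[1:4] = C6 B7 42 -> value 1088454 (3 byte(s))
  byte[4]=0x1D cont=0 payload=0x1D=29: acc |= 29<<0 -> acc=29 shift=7 [end]
Varint 3: bytes[4:5] = 1D -> value 29 (1 byte(s))
  byte[5]=0x44 cont=0 payload=0x44=68: acc |= 68<<0 -> acc=68 shift=7 [end]
Varint 4: bytes[5:6] = 44 -> value 68 (1 byte(s))
  byte[6]=0x7E cont=0 payload=0x7E=126: acc |= 126<<0 -> acc=126 shift=7 [end]
Varint 5: bytes[6:7] = 7E -> value 126 (1 byte(s))

Answer: 1 3 1 1 1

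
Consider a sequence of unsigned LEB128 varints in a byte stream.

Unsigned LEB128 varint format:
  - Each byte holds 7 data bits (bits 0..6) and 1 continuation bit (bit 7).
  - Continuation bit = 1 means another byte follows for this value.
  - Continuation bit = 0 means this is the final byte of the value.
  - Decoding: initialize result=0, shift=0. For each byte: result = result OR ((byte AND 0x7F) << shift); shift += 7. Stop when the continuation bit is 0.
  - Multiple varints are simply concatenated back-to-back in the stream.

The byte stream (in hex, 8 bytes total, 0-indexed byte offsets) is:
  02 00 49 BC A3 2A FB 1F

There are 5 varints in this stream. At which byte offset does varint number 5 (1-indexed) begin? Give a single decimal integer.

  byte[0]=0x02 cont=0 payload=0x02=2: acc |= 2<<0 -> acc=2 shift=7 [end]
Varint 1: bytes[0:1] = 02 -> value 2 (1 byte(s))
  byte[1]=0x00 cont=0 payload=0x00=0: acc |= 0<<0 -> acc=0 shift=7 [end]
Varint 2: bytes[1:2] = 00 -> value 0 (1 byte(s))
  byte[2]=0x49 cont=0 payload=0x49=73: acc |= 73<<0 -> acc=73 shift=7 [end]
Varint 3: bytes[2:3] = 49 -> value 73 (1 byte(s))
  byte[3]=0xBC cont=1 payload=0x3C=60: acc |= 60<<0 -> acc=60 shift=7
  byte[4]=0xA3 cont=1 payload=0x23=35: acc |= 35<<7 -> acc=4540 shift=14
  byte[5]=0x2A cont=0 payload=0x2A=42: acc |= 42<<14 -> acc=692668 shift=21 [end]
Varint 4: bytes[3:6] = BC A3 2A -> value 692668 (3 byte(s))
  byte[6]=0xFB cont=1 payload=0x7B=123: acc |= 123<<0 -> acc=123 shift=7
  byte[7]=0x1F cont=0 payload=0x1F=31: acc |= 31<<7 -> acc=4091 shift=14 [end]
Varint 5: bytes[6:8] = FB 1F -> value 4091 (2 byte(s))

Answer: 6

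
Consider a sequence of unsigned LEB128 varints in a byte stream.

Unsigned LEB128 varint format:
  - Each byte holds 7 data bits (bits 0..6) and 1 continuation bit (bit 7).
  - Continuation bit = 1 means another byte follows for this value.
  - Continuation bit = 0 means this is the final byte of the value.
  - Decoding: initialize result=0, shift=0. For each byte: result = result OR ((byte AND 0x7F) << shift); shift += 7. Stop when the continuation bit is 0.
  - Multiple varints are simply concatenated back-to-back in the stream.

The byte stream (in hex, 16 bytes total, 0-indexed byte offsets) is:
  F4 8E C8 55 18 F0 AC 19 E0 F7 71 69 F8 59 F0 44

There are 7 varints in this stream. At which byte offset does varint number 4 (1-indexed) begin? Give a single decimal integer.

Answer: 8

Derivation:
  byte[0]=0xF4 cont=1 payload=0x74=116: acc |= 116<<0 -> acc=116 shift=7
  byte[1]=0x8E cont=1 payload=0x0E=14: acc |= 14<<7 -> acc=1908 shift=14
  byte[2]=0xC8 cont=1 payload=0x48=72: acc |= 72<<14 -> acc=1181556 shift=21
  byte[3]=0x55 cont=0 payload=0x55=85: acc |= 85<<21 -> acc=179439476 shift=28 [end]
Varint 1: bytes[0:4] = F4 8E C8 55 -> value 179439476 (4 byte(s))
  byte[4]=0x18 cont=0 payload=0x18=24: acc |= 24<<0 -> acc=24 shift=7 [end]
Varint 2: bytes[4:5] = 18 -> value 24 (1 byte(s))
  byte[5]=0xF0 cont=1 payload=0x70=112: acc |= 112<<0 -> acc=112 shift=7
  byte[6]=0xAC cont=1 payload=0x2C=44: acc |= 44<<7 -> acc=5744 shift=14
  byte[7]=0x19 cont=0 payload=0x19=25: acc |= 25<<14 -> acc=415344 shift=21 [end]
Varint 3: bytes[5:8] = F0 AC 19 -> value 415344 (3 byte(s))
  byte[8]=0xE0 cont=1 payload=0x60=96: acc |= 96<<0 -> acc=96 shift=7
  byte[9]=0xF7 cont=1 payload=0x77=119: acc |= 119<<7 -> acc=15328 shift=14
  byte[10]=0x71 cont=0 payload=0x71=113: acc |= 113<<14 -> acc=1866720 shift=21 [end]
Varint 4: bytes[8:11] = E0 F7 71 -> value 1866720 (3 byte(s))
  byte[11]=0x69 cont=0 payload=0x69=105: acc |= 105<<0 -> acc=105 shift=7 [end]
Varint 5: bytes[11:12] = 69 -> value 105 (1 byte(s))
  byte[12]=0xF8 cont=1 payload=0x78=120: acc |= 120<<0 -> acc=120 shift=7
  byte[13]=0x59 cont=0 payload=0x59=89: acc |= 89<<7 -> acc=11512 shift=14 [end]
Varint 6: bytes[12:14] = F8 59 -> value 11512 (2 byte(s))
  byte[14]=0xF0 cont=1 payload=0x70=112: acc |= 112<<0 -> acc=112 shift=7
  byte[15]=0x44 cont=0 payload=0x44=68: acc |= 68<<7 -> acc=8816 shift=14 [end]
Varint 7: bytes[14:16] = F0 44 -> value 8816 (2 byte(s))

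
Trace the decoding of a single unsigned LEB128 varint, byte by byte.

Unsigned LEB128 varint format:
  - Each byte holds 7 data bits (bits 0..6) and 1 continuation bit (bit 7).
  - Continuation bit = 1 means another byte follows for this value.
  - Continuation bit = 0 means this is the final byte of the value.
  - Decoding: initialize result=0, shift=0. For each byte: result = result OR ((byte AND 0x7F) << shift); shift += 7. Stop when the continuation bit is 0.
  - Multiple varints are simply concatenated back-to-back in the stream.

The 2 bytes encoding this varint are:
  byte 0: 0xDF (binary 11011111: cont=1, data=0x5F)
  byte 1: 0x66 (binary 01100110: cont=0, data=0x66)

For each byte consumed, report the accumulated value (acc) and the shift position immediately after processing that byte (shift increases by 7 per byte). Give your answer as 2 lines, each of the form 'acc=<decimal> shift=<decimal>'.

Answer: acc=95 shift=7
acc=13151 shift=14

Derivation:
byte 0=0xDF: payload=0x5F=95, contrib = 95<<0 = 95; acc -> 95, shift -> 7
byte 1=0x66: payload=0x66=102, contrib = 102<<7 = 13056; acc -> 13151, shift -> 14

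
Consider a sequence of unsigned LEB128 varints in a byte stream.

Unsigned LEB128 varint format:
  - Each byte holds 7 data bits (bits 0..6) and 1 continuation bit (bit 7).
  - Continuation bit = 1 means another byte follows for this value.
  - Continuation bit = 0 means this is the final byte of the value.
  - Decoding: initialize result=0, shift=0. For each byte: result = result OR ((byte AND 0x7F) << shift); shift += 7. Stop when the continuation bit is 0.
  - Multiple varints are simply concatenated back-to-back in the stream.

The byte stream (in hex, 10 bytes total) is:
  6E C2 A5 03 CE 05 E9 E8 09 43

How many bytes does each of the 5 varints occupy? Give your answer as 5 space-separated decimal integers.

  byte[0]=0x6E cont=0 payload=0x6E=110: acc |= 110<<0 -> acc=110 shift=7 [end]
Varint 1: bytes[0:1] = 6E -> value 110 (1 byte(s))
  byte[1]=0xC2 cont=1 payload=0x42=66: acc |= 66<<0 -> acc=66 shift=7
  byte[2]=0xA5 cont=1 payload=0x25=37: acc |= 37<<7 -> acc=4802 shift=14
  byte[3]=0x03 cont=0 payload=0x03=3: acc |= 3<<14 -> acc=53954 shift=21 [end]
Varint 2: bytes[1:4] = C2 A5 03 -> value 53954 (3 byte(s))
  byte[4]=0xCE cont=1 payload=0x4E=78: acc |= 78<<0 -> acc=78 shift=7
  byte[5]=0x05 cont=0 payload=0x05=5: acc |= 5<<7 -> acc=718 shift=14 [end]
Varint 3: bytes[4:6] = CE 05 -> value 718 (2 byte(s))
  byte[6]=0xE9 cont=1 payload=0x69=105: acc |= 105<<0 -> acc=105 shift=7
  byte[7]=0xE8 cont=1 payload=0x68=104: acc |= 104<<7 -> acc=13417 shift=14
  byte[8]=0x09 cont=0 payload=0x09=9: acc |= 9<<14 -> acc=160873 shift=21 [end]
Varint 4: bytes[6:9] = E9 E8 09 -> value 160873 (3 byte(s))
  byte[9]=0x43 cont=0 payload=0x43=67: acc |= 67<<0 -> acc=67 shift=7 [end]
Varint 5: bytes[9:10] = 43 -> value 67 (1 byte(s))

Answer: 1 3 2 3 1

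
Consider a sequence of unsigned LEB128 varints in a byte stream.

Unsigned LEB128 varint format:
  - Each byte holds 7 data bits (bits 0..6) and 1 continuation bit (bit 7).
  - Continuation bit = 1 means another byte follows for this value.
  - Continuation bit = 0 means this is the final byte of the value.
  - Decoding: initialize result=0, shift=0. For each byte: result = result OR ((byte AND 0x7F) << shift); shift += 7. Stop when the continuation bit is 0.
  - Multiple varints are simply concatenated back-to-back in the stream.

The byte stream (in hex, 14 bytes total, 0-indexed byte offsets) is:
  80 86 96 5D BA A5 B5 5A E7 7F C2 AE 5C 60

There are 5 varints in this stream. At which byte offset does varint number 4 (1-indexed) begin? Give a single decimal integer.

  byte[0]=0x80 cont=1 payload=0x00=0: acc |= 0<<0 -> acc=0 shift=7
  byte[1]=0x86 cont=1 payload=0x06=6: acc |= 6<<7 -> acc=768 shift=14
  byte[2]=0x96 cont=1 payload=0x16=22: acc |= 22<<14 -> acc=361216 shift=21
  byte[3]=0x5D cont=0 payload=0x5D=93: acc |= 93<<21 -> acc=195396352 shift=28 [end]
Varint 1: bytes[0:4] = 80 86 96 5D -> value 195396352 (4 byte(s))
  byte[4]=0xBA cont=1 payload=0x3A=58: acc |= 58<<0 -> acc=58 shift=7
  byte[5]=0xA5 cont=1 payload=0x25=37: acc |= 37<<7 -> acc=4794 shift=14
  byte[6]=0xB5 cont=1 payload=0x35=53: acc |= 53<<14 -> acc=873146 shift=21
  byte[7]=0x5A cont=0 payload=0x5A=90: acc |= 90<<21 -> acc=189616826 shift=28 [end]
Varint 2: bytes[4:8] = BA A5 B5 5A -> value 189616826 (4 byte(s))
  byte[8]=0xE7 cont=1 payload=0x67=103: acc |= 103<<0 -> acc=103 shift=7
  byte[9]=0x7F cont=0 payload=0x7F=127: acc |= 127<<7 -> acc=16359 shift=14 [end]
Varint 3: bytes[8:10] = E7 7F -> value 16359 (2 byte(s))
  byte[10]=0xC2 cont=1 payload=0x42=66: acc |= 66<<0 -> acc=66 shift=7
  byte[11]=0xAE cont=1 payload=0x2E=46: acc |= 46<<7 -> acc=5954 shift=14
  byte[12]=0x5C cont=0 payload=0x5C=92: acc |= 92<<14 -> acc=1513282 shift=21 [end]
Varint 4: bytes[10:13] = C2 AE 5C -> value 1513282 (3 byte(s))
  byte[13]=0x60 cont=0 payload=0x60=96: acc |= 96<<0 -> acc=96 shift=7 [end]
Varint 5: bytes[13:14] = 60 -> value 96 (1 byte(s))

Answer: 10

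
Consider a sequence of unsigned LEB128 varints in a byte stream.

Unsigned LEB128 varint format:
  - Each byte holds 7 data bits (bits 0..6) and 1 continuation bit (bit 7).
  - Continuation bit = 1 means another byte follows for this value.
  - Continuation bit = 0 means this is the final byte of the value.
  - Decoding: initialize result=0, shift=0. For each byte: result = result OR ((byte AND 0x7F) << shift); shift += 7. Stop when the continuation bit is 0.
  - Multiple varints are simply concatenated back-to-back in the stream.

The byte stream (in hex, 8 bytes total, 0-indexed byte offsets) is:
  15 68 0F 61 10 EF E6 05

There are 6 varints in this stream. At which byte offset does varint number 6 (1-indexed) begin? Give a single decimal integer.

Answer: 5

Derivation:
  byte[0]=0x15 cont=0 payload=0x15=21: acc |= 21<<0 -> acc=21 shift=7 [end]
Varint 1: bytes[0:1] = 15 -> value 21 (1 byte(s))
  byte[1]=0x68 cont=0 payload=0x68=104: acc |= 104<<0 -> acc=104 shift=7 [end]
Varint 2: bytes[1:2] = 68 -> value 104 (1 byte(s))
  byte[2]=0x0F cont=0 payload=0x0F=15: acc |= 15<<0 -> acc=15 shift=7 [end]
Varint 3: bytes[2:3] = 0F -> value 15 (1 byte(s))
  byte[3]=0x61 cont=0 payload=0x61=97: acc |= 97<<0 -> acc=97 shift=7 [end]
Varint 4: bytes[3:4] = 61 -> value 97 (1 byte(s))
  byte[4]=0x10 cont=0 payload=0x10=16: acc |= 16<<0 -> acc=16 shift=7 [end]
Varint 5: bytes[4:5] = 10 -> value 16 (1 byte(s))
  byte[5]=0xEF cont=1 payload=0x6F=111: acc |= 111<<0 -> acc=111 shift=7
  byte[6]=0xE6 cont=1 payload=0x66=102: acc |= 102<<7 -> acc=13167 shift=14
  byte[7]=0x05 cont=0 payload=0x05=5: acc |= 5<<14 -> acc=95087 shift=21 [end]
Varint 6: bytes[5:8] = EF E6 05 -> value 95087 (3 byte(s))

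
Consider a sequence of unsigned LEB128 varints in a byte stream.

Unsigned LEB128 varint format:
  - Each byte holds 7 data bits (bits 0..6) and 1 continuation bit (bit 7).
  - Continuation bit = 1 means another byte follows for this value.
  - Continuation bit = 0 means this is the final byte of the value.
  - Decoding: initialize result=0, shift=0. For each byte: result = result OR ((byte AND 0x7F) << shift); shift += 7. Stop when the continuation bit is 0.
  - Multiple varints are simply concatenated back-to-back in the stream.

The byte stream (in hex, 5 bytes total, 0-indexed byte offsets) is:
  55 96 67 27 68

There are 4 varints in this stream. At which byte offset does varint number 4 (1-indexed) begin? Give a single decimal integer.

Answer: 4

Derivation:
  byte[0]=0x55 cont=0 payload=0x55=85: acc |= 85<<0 -> acc=85 shift=7 [end]
Varint 1: bytes[0:1] = 55 -> value 85 (1 byte(s))
  byte[1]=0x96 cont=1 payload=0x16=22: acc |= 22<<0 -> acc=22 shift=7
  byte[2]=0x67 cont=0 payload=0x67=103: acc |= 103<<7 -> acc=13206 shift=14 [end]
Varint 2: bytes[1:3] = 96 67 -> value 13206 (2 byte(s))
  byte[3]=0x27 cont=0 payload=0x27=39: acc |= 39<<0 -> acc=39 shift=7 [end]
Varint 3: bytes[3:4] = 27 -> value 39 (1 byte(s))
  byte[4]=0x68 cont=0 payload=0x68=104: acc |= 104<<0 -> acc=104 shift=7 [end]
Varint 4: bytes[4:5] = 68 -> value 104 (1 byte(s))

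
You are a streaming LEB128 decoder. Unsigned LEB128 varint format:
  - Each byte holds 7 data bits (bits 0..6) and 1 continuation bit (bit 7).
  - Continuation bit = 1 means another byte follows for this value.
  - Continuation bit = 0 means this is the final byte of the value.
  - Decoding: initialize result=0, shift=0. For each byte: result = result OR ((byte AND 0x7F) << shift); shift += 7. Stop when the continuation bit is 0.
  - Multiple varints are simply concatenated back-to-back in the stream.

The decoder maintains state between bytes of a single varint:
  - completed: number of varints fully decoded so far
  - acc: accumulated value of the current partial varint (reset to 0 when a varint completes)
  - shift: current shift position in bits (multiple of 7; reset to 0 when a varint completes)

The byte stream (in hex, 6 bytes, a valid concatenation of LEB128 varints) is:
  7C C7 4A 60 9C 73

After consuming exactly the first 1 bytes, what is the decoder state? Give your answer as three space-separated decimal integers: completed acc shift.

Answer: 1 0 0

Derivation:
byte[0]=0x7C cont=0 payload=0x7C: varint #1 complete (value=124); reset -> completed=1 acc=0 shift=0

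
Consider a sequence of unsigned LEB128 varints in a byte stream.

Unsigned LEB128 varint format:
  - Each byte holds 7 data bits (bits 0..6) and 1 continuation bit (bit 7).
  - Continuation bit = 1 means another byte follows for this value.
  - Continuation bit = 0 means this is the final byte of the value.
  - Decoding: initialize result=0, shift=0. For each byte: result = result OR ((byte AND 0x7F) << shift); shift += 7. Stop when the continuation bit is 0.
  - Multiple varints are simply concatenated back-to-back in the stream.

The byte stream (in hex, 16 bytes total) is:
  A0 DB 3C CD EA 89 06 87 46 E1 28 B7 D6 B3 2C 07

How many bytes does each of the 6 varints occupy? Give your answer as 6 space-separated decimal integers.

Answer: 3 4 2 2 4 1

Derivation:
  byte[0]=0xA0 cont=1 payload=0x20=32: acc |= 32<<0 -> acc=32 shift=7
  byte[1]=0xDB cont=1 payload=0x5B=91: acc |= 91<<7 -> acc=11680 shift=14
  byte[2]=0x3C cont=0 payload=0x3C=60: acc |= 60<<14 -> acc=994720 shift=21 [end]
Varint 1: bytes[0:3] = A0 DB 3C -> value 994720 (3 byte(s))
  byte[3]=0xCD cont=1 payload=0x4D=77: acc |= 77<<0 -> acc=77 shift=7
  byte[4]=0xEA cont=1 payload=0x6A=106: acc |= 106<<7 -> acc=13645 shift=14
  byte[5]=0x89 cont=1 payload=0x09=9: acc |= 9<<14 -> acc=161101 shift=21
  byte[6]=0x06 cont=0 payload=0x06=6: acc |= 6<<21 -> acc=12744013 shift=28 [end]
Varint 2: bytes[3:7] = CD EA 89 06 -> value 12744013 (4 byte(s))
  byte[7]=0x87 cont=1 payload=0x07=7: acc |= 7<<0 -> acc=7 shift=7
  byte[8]=0x46 cont=0 payload=0x46=70: acc |= 70<<7 -> acc=8967 shift=14 [end]
Varint 3: bytes[7:9] = 87 46 -> value 8967 (2 byte(s))
  byte[9]=0xE1 cont=1 payload=0x61=97: acc |= 97<<0 -> acc=97 shift=7
  byte[10]=0x28 cont=0 payload=0x28=40: acc |= 40<<7 -> acc=5217 shift=14 [end]
Varint 4: bytes[9:11] = E1 28 -> value 5217 (2 byte(s))
  byte[11]=0xB7 cont=1 payload=0x37=55: acc |= 55<<0 -> acc=55 shift=7
  byte[12]=0xD6 cont=1 payload=0x56=86: acc |= 86<<7 -> acc=11063 shift=14
  byte[13]=0xB3 cont=1 payload=0x33=51: acc |= 51<<14 -> acc=846647 shift=21
  byte[14]=0x2C cont=0 payload=0x2C=44: acc |= 44<<21 -> acc=93121335 shift=28 [end]
Varint 5: bytes[11:15] = B7 D6 B3 2C -> value 93121335 (4 byte(s))
  byte[15]=0x07 cont=0 payload=0x07=7: acc |= 7<<0 -> acc=7 shift=7 [end]
Varint 6: bytes[15:16] = 07 -> value 7 (1 byte(s))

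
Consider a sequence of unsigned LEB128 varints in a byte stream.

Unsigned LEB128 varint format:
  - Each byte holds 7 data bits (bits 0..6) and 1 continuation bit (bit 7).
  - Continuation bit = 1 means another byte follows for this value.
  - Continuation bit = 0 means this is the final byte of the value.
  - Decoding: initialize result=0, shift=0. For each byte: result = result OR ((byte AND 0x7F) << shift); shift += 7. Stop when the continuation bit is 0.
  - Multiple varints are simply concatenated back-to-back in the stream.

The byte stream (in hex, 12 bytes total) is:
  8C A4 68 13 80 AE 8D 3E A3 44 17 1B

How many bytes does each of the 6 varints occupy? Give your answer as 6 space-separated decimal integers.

  byte[0]=0x8C cont=1 payload=0x0C=12: acc |= 12<<0 -> acc=12 shift=7
  byte[1]=0xA4 cont=1 payload=0x24=36: acc |= 36<<7 -> acc=4620 shift=14
  byte[2]=0x68 cont=0 payload=0x68=104: acc |= 104<<14 -> acc=1708556 shift=21 [end]
Varint 1: bytes[0:3] = 8C A4 68 -> value 1708556 (3 byte(s))
  byte[3]=0x13 cont=0 payload=0x13=19: acc |= 19<<0 -> acc=19 shift=7 [end]
Varint 2: bytes[3:4] = 13 -> value 19 (1 byte(s))
  byte[4]=0x80 cont=1 payload=0x00=0: acc |= 0<<0 -> acc=0 shift=7
  byte[5]=0xAE cont=1 payload=0x2E=46: acc |= 46<<7 -> acc=5888 shift=14
  byte[6]=0x8D cont=1 payload=0x0D=13: acc |= 13<<14 -> acc=218880 shift=21
  byte[7]=0x3E cont=0 payload=0x3E=62: acc |= 62<<21 -> acc=130242304 shift=28 [end]
Varint 3: bytes[4:8] = 80 AE 8D 3E -> value 130242304 (4 byte(s))
  byte[8]=0xA3 cont=1 payload=0x23=35: acc |= 35<<0 -> acc=35 shift=7
  byte[9]=0x44 cont=0 payload=0x44=68: acc |= 68<<7 -> acc=8739 shift=14 [end]
Varint 4: bytes[8:10] = A3 44 -> value 8739 (2 byte(s))
  byte[10]=0x17 cont=0 payload=0x17=23: acc |= 23<<0 -> acc=23 shift=7 [end]
Varint 5: bytes[10:11] = 17 -> value 23 (1 byte(s))
  byte[11]=0x1B cont=0 payload=0x1B=27: acc |= 27<<0 -> acc=27 shift=7 [end]
Varint 6: bytes[11:12] = 1B -> value 27 (1 byte(s))

Answer: 3 1 4 2 1 1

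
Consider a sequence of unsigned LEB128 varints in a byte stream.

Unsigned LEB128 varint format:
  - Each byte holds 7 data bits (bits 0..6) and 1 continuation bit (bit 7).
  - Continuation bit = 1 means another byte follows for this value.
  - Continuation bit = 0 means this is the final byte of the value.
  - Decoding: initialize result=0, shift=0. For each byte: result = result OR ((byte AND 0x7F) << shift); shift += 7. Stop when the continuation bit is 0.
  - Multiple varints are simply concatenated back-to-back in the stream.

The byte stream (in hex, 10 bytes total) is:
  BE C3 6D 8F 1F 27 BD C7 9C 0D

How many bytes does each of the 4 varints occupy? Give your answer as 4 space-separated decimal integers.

Answer: 3 2 1 4

Derivation:
  byte[0]=0xBE cont=1 payload=0x3E=62: acc |= 62<<0 -> acc=62 shift=7
  byte[1]=0xC3 cont=1 payload=0x43=67: acc |= 67<<7 -> acc=8638 shift=14
  byte[2]=0x6D cont=0 payload=0x6D=109: acc |= 109<<14 -> acc=1794494 shift=21 [end]
Varint 1: bytes[0:3] = BE C3 6D -> value 1794494 (3 byte(s))
  byte[3]=0x8F cont=1 payload=0x0F=15: acc |= 15<<0 -> acc=15 shift=7
  byte[4]=0x1F cont=0 payload=0x1F=31: acc |= 31<<7 -> acc=3983 shift=14 [end]
Varint 2: bytes[3:5] = 8F 1F -> value 3983 (2 byte(s))
  byte[5]=0x27 cont=0 payload=0x27=39: acc |= 39<<0 -> acc=39 shift=7 [end]
Varint 3: bytes[5:6] = 27 -> value 39 (1 byte(s))
  byte[6]=0xBD cont=1 payload=0x3D=61: acc |= 61<<0 -> acc=61 shift=7
  byte[7]=0xC7 cont=1 payload=0x47=71: acc |= 71<<7 -> acc=9149 shift=14
  byte[8]=0x9C cont=1 payload=0x1C=28: acc |= 28<<14 -> acc=467901 shift=21
  byte[9]=0x0D cont=0 payload=0x0D=13: acc |= 13<<21 -> acc=27730877 shift=28 [end]
Varint 4: bytes[6:10] = BD C7 9C 0D -> value 27730877 (4 byte(s))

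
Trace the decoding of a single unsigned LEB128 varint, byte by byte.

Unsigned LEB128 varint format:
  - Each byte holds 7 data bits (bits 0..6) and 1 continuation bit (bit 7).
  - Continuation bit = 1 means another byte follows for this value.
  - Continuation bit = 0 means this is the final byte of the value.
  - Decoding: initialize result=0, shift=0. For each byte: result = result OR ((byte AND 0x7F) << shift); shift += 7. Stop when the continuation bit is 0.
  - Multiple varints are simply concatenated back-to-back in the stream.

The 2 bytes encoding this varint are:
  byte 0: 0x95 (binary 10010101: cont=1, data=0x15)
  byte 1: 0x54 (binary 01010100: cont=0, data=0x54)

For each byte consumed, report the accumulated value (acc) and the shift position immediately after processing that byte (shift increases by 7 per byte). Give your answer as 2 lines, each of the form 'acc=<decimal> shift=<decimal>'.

byte 0=0x95: payload=0x15=21, contrib = 21<<0 = 21; acc -> 21, shift -> 7
byte 1=0x54: payload=0x54=84, contrib = 84<<7 = 10752; acc -> 10773, shift -> 14

Answer: acc=21 shift=7
acc=10773 shift=14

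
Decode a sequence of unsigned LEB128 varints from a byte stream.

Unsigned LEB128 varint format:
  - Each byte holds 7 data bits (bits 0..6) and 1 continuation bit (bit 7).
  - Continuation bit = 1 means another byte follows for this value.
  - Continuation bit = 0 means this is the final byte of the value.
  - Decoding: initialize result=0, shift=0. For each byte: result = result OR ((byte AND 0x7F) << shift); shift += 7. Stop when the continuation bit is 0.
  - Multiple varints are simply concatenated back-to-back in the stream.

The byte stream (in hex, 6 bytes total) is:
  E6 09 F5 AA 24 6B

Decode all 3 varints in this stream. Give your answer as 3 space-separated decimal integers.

  byte[0]=0xE6 cont=1 payload=0x66=102: acc |= 102<<0 -> acc=102 shift=7
  byte[1]=0x09 cont=0 payload=0x09=9: acc |= 9<<7 -> acc=1254 shift=14 [end]
Varint 1: bytes[0:2] = E6 09 -> value 1254 (2 byte(s))
  byte[2]=0xF5 cont=1 payload=0x75=117: acc |= 117<<0 -> acc=117 shift=7
  byte[3]=0xAA cont=1 payload=0x2A=42: acc |= 42<<7 -> acc=5493 shift=14
  byte[4]=0x24 cont=0 payload=0x24=36: acc |= 36<<14 -> acc=595317 shift=21 [end]
Varint 2: bytes[2:5] = F5 AA 24 -> value 595317 (3 byte(s))
  byte[5]=0x6B cont=0 payload=0x6B=107: acc |= 107<<0 -> acc=107 shift=7 [end]
Varint 3: bytes[5:6] = 6B -> value 107 (1 byte(s))

Answer: 1254 595317 107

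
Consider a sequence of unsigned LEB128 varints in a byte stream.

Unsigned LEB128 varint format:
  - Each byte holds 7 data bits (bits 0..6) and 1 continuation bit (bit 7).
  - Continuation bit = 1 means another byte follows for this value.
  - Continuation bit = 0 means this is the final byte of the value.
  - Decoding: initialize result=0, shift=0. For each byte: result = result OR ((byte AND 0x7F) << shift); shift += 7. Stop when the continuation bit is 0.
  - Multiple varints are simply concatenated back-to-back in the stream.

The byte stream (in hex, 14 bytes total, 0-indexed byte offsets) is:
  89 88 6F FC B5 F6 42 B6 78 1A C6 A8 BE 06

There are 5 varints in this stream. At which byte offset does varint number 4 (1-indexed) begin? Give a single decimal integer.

  byte[0]=0x89 cont=1 payload=0x09=9: acc |= 9<<0 -> acc=9 shift=7
  byte[1]=0x88 cont=1 payload=0x08=8: acc |= 8<<7 -> acc=1033 shift=14
  byte[2]=0x6F cont=0 payload=0x6F=111: acc |= 111<<14 -> acc=1819657 shift=21 [end]
Varint 1: bytes[0:3] = 89 88 6F -> value 1819657 (3 byte(s))
  byte[3]=0xFC cont=1 payload=0x7C=124: acc |= 124<<0 -> acc=124 shift=7
  byte[4]=0xB5 cont=1 payload=0x35=53: acc |= 53<<7 -> acc=6908 shift=14
  byte[5]=0xF6 cont=1 payload=0x76=118: acc |= 118<<14 -> acc=1940220 shift=21
  byte[6]=0x42 cont=0 payload=0x42=66: acc |= 66<<21 -> acc=140352252 shift=28 [end]
Varint 2: bytes[3:7] = FC B5 F6 42 -> value 140352252 (4 byte(s))
  byte[7]=0xB6 cont=1 payload=0x36=54: acc |= 54<<0 -> acc=54 shift=7
  byte[8]=0x78 cont=0 payload=0x78=120: acc |= 120<<7 -> acc=15414 shift=14 [end]
Varint 3: bytes[7:9] = B6 78 -> value 15414 (2 byte(s))
  byte[9]=0x1A cont=0 payload=0x1A=26: acc |= 26<<0 -> acc=26 shift=7 [end]
Varint 4: bytes[9:10] = 1A -> value 26 (1 byte(s))
  byte[10]=0xC6 cont=1 payload=0x46=70: acc |= 70<<0 -> acc=70 shift=7
  byte[11]=0xA8 cont=1 payload=0x28=40: acc |= 40<<7 -> acc=5190 shift=14
  byte[12]=0xBE cont=1 payload=0x3E=62: acc |= 62<<14 -> acc=1020998 shift=21
  byte[13]=0x06 cont=0 payload=0x06=6: acc |= 6<<21 -> acc=13603910 shift=28 [end]
Varint 5: bytes[10:14] = C6 A8 BE 06 -> value 13603910 (4 byte(s))

Answer: 9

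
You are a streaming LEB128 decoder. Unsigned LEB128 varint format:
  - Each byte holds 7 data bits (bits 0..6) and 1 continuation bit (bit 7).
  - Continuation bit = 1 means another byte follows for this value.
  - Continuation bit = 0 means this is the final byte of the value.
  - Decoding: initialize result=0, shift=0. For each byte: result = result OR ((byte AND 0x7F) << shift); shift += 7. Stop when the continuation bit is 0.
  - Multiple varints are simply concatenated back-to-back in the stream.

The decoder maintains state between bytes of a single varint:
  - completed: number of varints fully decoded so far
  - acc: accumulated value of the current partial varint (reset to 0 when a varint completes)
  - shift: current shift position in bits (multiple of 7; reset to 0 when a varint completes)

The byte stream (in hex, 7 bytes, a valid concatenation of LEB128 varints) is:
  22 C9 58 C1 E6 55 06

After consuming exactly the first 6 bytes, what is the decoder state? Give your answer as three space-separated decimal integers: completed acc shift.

byte[0]=0x22 cont=0 payload=0x22: varint #1 complete (value=34); reset -> completed=1 acc=0 shift=0
byte[1]=0xC9 cont=1 payload=0x49: acc |= 73<<0 -> completed=1 acc=73 shift=7
byte[2]=0x58 cont=0 payload=0x58: varint #2 complete (value=11337); reset -> completed=2 acc=0 shift=0
byte[3]=0xC1 cont=1 payload=0x41: acc |= 65<<0 -> completed=2 acc=65 shift=7
byte[4]=0xE6 cont=1 payload=0x66: acc |= 102<<7 -> completed=2 acc=13121 shift=14
byte[5]=0x55 cont=0 payload=0x55: varint #3 complete (value=1405761); reset -> completed=3 acc=0 shift=0

Answer: 3 0 0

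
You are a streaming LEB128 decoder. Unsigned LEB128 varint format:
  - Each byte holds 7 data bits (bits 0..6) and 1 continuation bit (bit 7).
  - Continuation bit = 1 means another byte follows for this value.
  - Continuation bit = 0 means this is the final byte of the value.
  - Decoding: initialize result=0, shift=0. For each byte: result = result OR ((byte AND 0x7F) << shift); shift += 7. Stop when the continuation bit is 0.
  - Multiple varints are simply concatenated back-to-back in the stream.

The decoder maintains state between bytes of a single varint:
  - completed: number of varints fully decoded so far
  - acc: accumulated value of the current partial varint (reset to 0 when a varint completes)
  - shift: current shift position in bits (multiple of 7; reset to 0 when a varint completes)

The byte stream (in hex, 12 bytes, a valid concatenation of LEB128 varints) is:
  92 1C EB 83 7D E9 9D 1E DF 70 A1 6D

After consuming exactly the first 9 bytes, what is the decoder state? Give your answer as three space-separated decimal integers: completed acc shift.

byte[0]=0x92 cont=1 payload=0x12: acc |= 18<<0 -> completed=0 acc=18 shift=7
byte[1]=0x1C cont=0 payload=0x1C: varint #1 complete (value=3602); reset -> completed=1 acc=0 shift=0
byte[2]=0xEB cont=1 payload=0x6B: acc |= 107<<0 -> completed=1 acc=107 shift=7
byte[3]=0x83 cont=1 payload=0x03: acc |= 3<<7 -> completed=1 acc=491 shift=14
byte[4]=0x7D cont=0 payload=0x7D: varint #2 complete (value=2048491); reset -> completed=2 acc=0 shift=0
byte[5]=0xE9 cont=1 payload=0x69: acc |= 105<<0 -> completed=2 acc=105 shift=7
byte[6]=0x9D cont=1 payload=0x1D: acc |= 29<<7 -> completed=2 acc=3817 shift=14
byte[7]=0x1E cont=0 payload=0x1E: varint #3 complete (value=495337); reset -> completed=3 acc=0 shift=0
byte[8]=0xDF cont=1 payload=0x5F: acc |= 95<<0 -> completed=3 acc=95 shift=7

Answer: 3 95 7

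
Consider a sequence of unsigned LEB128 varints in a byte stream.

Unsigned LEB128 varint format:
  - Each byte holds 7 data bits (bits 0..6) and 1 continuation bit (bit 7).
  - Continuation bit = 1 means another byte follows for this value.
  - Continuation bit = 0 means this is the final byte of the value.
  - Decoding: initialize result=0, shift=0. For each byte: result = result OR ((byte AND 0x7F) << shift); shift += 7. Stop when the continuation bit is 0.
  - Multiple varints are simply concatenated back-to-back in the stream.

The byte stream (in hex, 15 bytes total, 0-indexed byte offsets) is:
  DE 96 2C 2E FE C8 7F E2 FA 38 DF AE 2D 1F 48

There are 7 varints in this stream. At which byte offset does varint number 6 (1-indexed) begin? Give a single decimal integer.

  byte[0]=0xDE cont=1 payload=0x5E=94: acc |= 94<<0 -> acc=94 shift=7
  byte[1]=0x96 cont=1 payload=0x16=22: acc |= 22<<7 -> acc=2910 shift=14
  byte[2]=0x2C cont=0 payload=0x2C=44: acc |= 44<<14 -> acc=723806 shift=21 [end]
Varint 1: bytes[0:3] = DE 96 2C -> value 723806 (3 byte(s))
  byte[3]=0x2E cont=0 payload=0x2E=46: acc |= 46<<0 -> acc=46 shift=7 [end]
Varint 2: bytes[3:4] = 2E -> value 46 (1 byte(s))
  byte[4]=0xFE cont=1 payload=0x7E=126: acc |= 126<<0 -> acc=126 shift=7
  byte[5]=0xC8 cont=1 payload=0x48=72: acc |= 72<<7 -> acc=9342 shift=14
  byte[6]=0x7F cont=0 payload=0x7F=127: acc |= 127<<14 -> acc=2090110 shift=21 [end]
Varint 3: bytes[4:7] = FE C8 7F -> value 2090110 (3 byte(s))
  byte[7]=0xE2 cont=1 payload=0x62=98: acc |= 98<<0 -> acc=98 shift=7
  byte[8]=0xFA cont=1 payload=0x7A=122: acc |= 122<<7 -> acc=15714 shift=14
  byte[9]=0x38 cont=0 payload=0x38=56: acc |= 56<<14 -> acc=933218 shift=21 [end]
Varint 4: bytes[7:10] = E2 FA 38 -> value 933218 (3 byte(s))
  byte[10]=0xDF cont=1 payload=0x5F=95: acc |= 95<<0 -> acc=95 shift=7
  byte[11]=0xAE cont=1 payload=0x2E=46: acc |= 46<<7 -> acc=5983 shift=14
  byte[12]=0x2D cont=0 payload=0x2D=45: acc |= 45<<14 -> acc=743263 shift=21 [end]
Varint 5: bytes[10:13] = DF AE 2D -> value 743263 (3 byte(s))
  byte[13]=0x1F cont=0 payload=0x1F=31: acc |= 31<<0 -> acc=31 shift=7 [end]
Varint 6: bytes[13:14] = 1F -> value 31 (1 byte(s))
  byte[14]=0x48 cont=0 payload=0x48=72: acc |= 72<<0 -> acc=72 shift=7 [end]
Varint 7: bytes[14:15] = 48 -> value 72 (1 byte(s))

Answer: 13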